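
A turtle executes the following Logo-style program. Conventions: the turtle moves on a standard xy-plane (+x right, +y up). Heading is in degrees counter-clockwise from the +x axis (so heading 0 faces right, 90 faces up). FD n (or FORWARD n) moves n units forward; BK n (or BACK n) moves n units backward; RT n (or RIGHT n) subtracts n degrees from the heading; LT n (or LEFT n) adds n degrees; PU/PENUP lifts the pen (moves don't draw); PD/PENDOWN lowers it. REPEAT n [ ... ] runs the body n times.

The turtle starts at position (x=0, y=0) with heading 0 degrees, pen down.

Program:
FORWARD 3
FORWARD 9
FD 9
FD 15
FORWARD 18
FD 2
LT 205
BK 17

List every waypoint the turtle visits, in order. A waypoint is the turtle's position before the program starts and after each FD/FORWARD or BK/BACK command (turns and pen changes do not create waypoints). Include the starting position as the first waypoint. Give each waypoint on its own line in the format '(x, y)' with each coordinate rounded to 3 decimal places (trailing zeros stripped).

Answer: (0, 0)
(3, 0)
(12, 0)
(21, 0)
(36, 0)
(54, 0)
(56, 0)
(71.407, 7.185)

Derivation:
Executing turtle program step by step:
Start: pos=(0,0), heading=0, pen down
FD 3: (0,0) -> (3,0) [heading=0, draw]
FD 9: (3,0) -> (12,0) [heading=0, draw]
FD 9: (12,0) -> (21,0) [heading=0, draw]
FD 15: (21,0) -> (36,0) [heading=0, draw]
FD 18: (36,0) -> (54,0) [heading=0, draw]
FD 2: (54,0) -> (56,0) [heading=0, draw]
LT 205: heading 0 -> 205
BK 17: (56,0) -> (71.407,7.185) [heading=205, draw]
Final: pos=(71.407,7.185), heading=205, 7 segment(s) drawn
Waypoints (8 total):
(0, 0)
(3, 0)
(12, 0)
(21, 0)
(36, 0)
(54, 0)
(56, 0)
(71.407, 7.185)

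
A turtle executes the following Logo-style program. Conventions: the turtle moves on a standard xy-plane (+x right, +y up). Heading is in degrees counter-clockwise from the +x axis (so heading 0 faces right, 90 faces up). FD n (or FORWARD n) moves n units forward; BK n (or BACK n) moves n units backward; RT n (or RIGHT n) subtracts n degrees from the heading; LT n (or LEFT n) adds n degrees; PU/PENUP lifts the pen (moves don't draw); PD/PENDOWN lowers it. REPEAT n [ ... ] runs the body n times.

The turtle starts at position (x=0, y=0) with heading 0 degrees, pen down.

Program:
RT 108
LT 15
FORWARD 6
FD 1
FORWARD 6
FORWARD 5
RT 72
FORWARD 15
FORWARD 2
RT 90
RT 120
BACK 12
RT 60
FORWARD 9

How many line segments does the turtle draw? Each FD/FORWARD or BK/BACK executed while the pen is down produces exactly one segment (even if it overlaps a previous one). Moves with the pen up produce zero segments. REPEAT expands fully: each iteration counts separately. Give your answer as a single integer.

Executing turtle program step by step:
Start: pos=(0,0), heading=0, pen down
RT 108: heading 0 -> 252
LT 15: heading 252 -> 267
FD 6: (0,0) -> (-0.314,-5.992) [heading=267, draw]
FD 1: (-0.314,-5.992) -> (-0.366,-6.99) [heading=267, draw]
FD 6: (-0.366,-6.99) -> (-0.68,-12.982) [heading=267, draw]
FD 5: (-0.68,-12.982) -> (-0.942,-17.975) [heading=267, draw]
RT 72: heading 267 -> 195
FD 15: (-0.942,-17.975) -> (-15.431,-21.858) [heading=195, draw]
FD 2: (-15.431,-21.858) -> (-17.363,-22.375) [heading=195, draw]
RT 90: heading 195 -> 105
RT 120: heading 105 -> 345
BK 12: (-17.363,-22.375) -> (-28.954,-19.269) [heading=345, draw]
RT 60: heading 345 -> 285
FD 9: (-28.954,-19.269) -> (-26.625,-27.963) [heading=285, draw]
Final: pos=(-26.625,-27.963), heading=285, 8 segment(s) drawn
Segments drawn: 8

Answer: 8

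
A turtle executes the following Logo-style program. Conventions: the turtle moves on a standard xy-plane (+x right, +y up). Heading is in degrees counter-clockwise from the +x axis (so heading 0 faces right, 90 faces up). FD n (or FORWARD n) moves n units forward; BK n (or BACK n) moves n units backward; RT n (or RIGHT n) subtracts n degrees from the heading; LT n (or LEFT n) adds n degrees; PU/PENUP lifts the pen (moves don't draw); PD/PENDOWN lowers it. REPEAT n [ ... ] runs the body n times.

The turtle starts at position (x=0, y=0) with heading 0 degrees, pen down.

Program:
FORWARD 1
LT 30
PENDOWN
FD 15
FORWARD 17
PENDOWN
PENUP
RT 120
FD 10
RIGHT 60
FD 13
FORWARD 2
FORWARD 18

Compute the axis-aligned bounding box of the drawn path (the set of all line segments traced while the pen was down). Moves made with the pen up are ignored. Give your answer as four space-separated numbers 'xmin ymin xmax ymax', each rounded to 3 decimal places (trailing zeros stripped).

Answer: 0 0 28.713 16

Derivation:
Executing turtle program step by step:
Start: pos=(0,0), heading=0, pen down
FD 1: (0,0) -> (1,0) [heading=0, draw]
LT 30: heading 0 -> 30
PD: pen down
FD 15: (1,0) -> (13.99,7.5) [heading=30, draw]
FD 17: (13.99,7.5) -> (28.713,16) [heading=30, draw]
PD: pen down
PU: pen up
RT 120: heading 30 -> 270
FD 10: (28.713,16) -> (28.713,6) [heading=270, move]
RT 60: heading 270 -> 210
FD 13: (28.713,6) -> (17.454,-0.5) [heading=210, move]
FD 2: (17.454,-0.5) -> (15.722,-1.5) [heading=210, move]
FD 18: (15.722,-1.5) -> (0.134,-10.5) [heading=210, move]
Final: pos=(0.134,-10.5), heading=210, 3 segment(s) drawn

Segment endpoints: x in {0, 1, 13.99, 28.713}, y in {0, 7.5, 16}
xmin=0, ymin=0, xmax=28.713, ymax=16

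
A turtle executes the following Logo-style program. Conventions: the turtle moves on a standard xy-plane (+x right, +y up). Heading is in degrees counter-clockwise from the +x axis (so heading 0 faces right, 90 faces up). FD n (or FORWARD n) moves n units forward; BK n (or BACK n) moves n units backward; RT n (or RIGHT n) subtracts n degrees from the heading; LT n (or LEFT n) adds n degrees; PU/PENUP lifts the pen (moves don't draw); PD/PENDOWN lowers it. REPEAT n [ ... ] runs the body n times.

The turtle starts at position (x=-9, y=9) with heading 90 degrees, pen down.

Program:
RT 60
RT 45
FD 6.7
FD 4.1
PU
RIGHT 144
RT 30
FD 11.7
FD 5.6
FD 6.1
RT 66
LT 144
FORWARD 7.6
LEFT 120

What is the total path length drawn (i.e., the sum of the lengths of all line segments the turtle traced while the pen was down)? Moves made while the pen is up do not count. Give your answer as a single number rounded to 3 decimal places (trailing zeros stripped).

Executing turtle program step by step:
Start: pos=(-9,9), heading=90, pen down
RT 60: heading 90 -> 30
RT 45: heading 30 -> 345
FD 6.7: (-9,9) -> (-2.528,7.266) [heading=345, draw]
FD 4.1: (-2.528,7.266) -> (1.432,6.205) [heading=345, draw]
PU: pen up
RT 144: heading 345 -> 201
RT 30: heading 201 -> 171
FD 11.7: (1.432,6.205) -> (-10.124,8.035) [heading=171, move]
FD 5.6: (-10.124,8.035) -> (-15.655,8.911) [heading=171, move]
FD 6.1: (-15.655,8.911) -> (-21.68,9.865) [heading=171, move]
RT 66: heading 171 -> 105
LT 144: heading 105 -> 249
FD 7.6: (-21.68,9.865) -> (-24.404,2.77) [heading=249, move]
LT 120: heading 249 -> 9
Final: pos=(-24.404,2.77), heading=9, 2 segment(s) drawn

Segment lengths:
  seg 1: (-9,9) -> (-2.528,7.266), length = 6.7
  seg 2: (-2.528,7.266) -> (1.432,6.205), length = 4.1
Total = 10.8

Answer: 10.8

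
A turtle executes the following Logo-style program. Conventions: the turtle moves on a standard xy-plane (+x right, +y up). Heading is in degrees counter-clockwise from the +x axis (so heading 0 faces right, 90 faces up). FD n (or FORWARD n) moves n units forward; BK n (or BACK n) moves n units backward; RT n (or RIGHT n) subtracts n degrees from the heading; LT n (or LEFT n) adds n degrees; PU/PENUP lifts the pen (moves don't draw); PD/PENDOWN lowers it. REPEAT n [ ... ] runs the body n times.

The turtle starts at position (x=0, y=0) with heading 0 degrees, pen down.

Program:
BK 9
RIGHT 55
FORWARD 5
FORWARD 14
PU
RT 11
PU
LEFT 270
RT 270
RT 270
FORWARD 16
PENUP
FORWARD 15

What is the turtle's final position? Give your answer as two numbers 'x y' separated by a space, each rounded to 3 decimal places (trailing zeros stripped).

Executing turtle program step by step:
Start: pos=(0,0), heading=0, pen down
BK 9: (0,0) -> (-9,0) [heading=0, draw]
RT 55: heading 0 -> 305
FD 5: (-9,0) -> (-6.132,-4.096) [heading=305, draw]
FD 14: (-6.132,-4.096) -> (1.898,-15.564) [heading=305, draw]
PU: pen up
RT 11: heading 305 -> 294
PU: pen up
LT 270: heading 294 -> 204
RT 270: heading 204 -> 294
RT 270: heading 294 -> 24
FD 16: (1.898,-15.564) -> (16.515,-9.056) [heading=24, move]
PU: pen up
FD 15: (16.515,-9.056) -> (30.218,-2.955) [heading=24, move]
Final: pos=(30.218,-2.955), heading=24, 3 segment(s) drawn

Answer: 30.218 -2.955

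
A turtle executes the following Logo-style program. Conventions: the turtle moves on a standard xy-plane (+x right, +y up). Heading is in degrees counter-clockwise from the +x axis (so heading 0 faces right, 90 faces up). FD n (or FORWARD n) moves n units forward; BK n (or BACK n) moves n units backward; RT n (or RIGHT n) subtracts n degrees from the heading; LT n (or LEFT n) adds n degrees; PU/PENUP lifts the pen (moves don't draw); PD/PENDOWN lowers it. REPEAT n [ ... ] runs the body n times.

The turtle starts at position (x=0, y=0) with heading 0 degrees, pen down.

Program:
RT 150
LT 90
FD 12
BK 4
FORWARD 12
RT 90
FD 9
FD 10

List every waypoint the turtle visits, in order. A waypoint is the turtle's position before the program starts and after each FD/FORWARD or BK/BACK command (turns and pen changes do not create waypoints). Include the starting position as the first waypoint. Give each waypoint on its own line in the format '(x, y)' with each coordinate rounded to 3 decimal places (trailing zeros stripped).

Executing turtle program step by step:
Start: pos=(0,0), heading=0, pen down
RT 150: heading 0 -> 210
LT 90: heading 210 -> 300
FD 12: (0,0) -> (6,-10.392) [heading=300, draw]
BK 4: (6,-10.392) -> (4,-6.928) [heading=300, draw]
FD 12: (4,-6.928) -> (10,-17.321) [heading=300, draw]
RT 90: heading 300 -> 210
FD 9: (10,-17.321) -> (2.206,-21.821) [heading=210, draw]
FD 10: (2.206,-21.821) -> (-6.454,-26.821) [heading=210, draw]
Final: pos=(-6.454,-26.821), heading=210, 5 segment(s) drawn
Waypoints (6 total):
(0, 0)
(6, -10.392)
(4, -6.928)
(10, -17.321)
(2.206, -21.821)
(-6.454, -26.821)

Answer: (0, 0)
(6, -10.392)
(4, -6.928)
(10, -17.321)
(2.206, -21.821)
(-6.454, -26.821)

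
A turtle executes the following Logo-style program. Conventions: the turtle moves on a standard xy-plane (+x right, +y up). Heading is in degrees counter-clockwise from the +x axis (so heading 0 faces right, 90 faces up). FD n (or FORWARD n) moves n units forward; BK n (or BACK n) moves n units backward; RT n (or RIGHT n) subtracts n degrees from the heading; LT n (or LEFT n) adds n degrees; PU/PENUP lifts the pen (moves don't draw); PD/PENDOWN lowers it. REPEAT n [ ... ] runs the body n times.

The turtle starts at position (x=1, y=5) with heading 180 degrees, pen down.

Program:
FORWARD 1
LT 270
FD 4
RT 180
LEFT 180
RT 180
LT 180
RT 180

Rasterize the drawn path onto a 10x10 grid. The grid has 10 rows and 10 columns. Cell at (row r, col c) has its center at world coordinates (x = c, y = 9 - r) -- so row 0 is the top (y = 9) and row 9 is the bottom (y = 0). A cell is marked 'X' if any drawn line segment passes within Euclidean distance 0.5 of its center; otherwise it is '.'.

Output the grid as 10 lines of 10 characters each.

Answer: X.........
X.........
X.........
X.........
XX........
..........
..........
..........
..........
..........

Derivation:
Segment 0: (1,5) -> (0,5)
Segment 1: (0,5) -> (0,9)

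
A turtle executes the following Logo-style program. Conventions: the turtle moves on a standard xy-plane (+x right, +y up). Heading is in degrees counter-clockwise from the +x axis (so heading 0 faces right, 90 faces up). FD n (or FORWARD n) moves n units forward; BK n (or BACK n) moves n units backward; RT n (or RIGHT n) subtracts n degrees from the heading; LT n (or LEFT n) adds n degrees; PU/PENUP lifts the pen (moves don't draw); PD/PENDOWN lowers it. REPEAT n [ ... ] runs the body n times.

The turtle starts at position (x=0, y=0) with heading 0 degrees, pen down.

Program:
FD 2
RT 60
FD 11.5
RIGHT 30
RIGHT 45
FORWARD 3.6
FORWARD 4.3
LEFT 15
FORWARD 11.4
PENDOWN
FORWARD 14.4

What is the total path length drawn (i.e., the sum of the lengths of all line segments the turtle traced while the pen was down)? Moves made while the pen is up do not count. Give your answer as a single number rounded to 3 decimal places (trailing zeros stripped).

Answer: 47.2

Derivation:
Executing turtle program step by step:
Start: pos=(0,0), heading=0, pen down
FD 2: (0,0) -> (2,0) [heading=0, draw]
RT 60: heading 0 -> 300
FD 11.5: (2,0) -> (7.75,-9.959) [heading=300, draw]
RT 30: heading 300 -> 270
RT 45: heading 270 -> 225
FD 3.6: (7.75,-9.959) -> (5.204,-12.505) [heading=225, draw]
FD 4.3: (5.204,-12.505) -> (2.164,-15.545) [heading=225, draw]
LT 15: heading 225 -> 240
FD 11.4: (2.164,-15.545) -> (-3.536,-25.418) [heading=240, draw]
PD: pen down
FD 14.4: (-3.536,-25.418) -> (-10.736,-37.889) [heading=240, draw]
Final: pos=(-10.736,-37.889), heading=240, 6 segment(s) drawn

Segment lengths:
  seg 1: (0,0) -> (2,0), length = 2
  seg 2: (2,0) -> (7.75,-9.959), length = 11.5
  seg 3: (7.75,-9.959) -> (5.204,-12.505), length = 3.6
  seg 4: (5.204,-12.505) -> (2.164,-15.545), length = 4.3
  seg 5: (2.164,-15.545) -> (-3.536,-25.418), length = 11.4
  seg 6: (-3.536,-25.418) -> (-10.736,-37.889), length = 14.4
Total = 47.2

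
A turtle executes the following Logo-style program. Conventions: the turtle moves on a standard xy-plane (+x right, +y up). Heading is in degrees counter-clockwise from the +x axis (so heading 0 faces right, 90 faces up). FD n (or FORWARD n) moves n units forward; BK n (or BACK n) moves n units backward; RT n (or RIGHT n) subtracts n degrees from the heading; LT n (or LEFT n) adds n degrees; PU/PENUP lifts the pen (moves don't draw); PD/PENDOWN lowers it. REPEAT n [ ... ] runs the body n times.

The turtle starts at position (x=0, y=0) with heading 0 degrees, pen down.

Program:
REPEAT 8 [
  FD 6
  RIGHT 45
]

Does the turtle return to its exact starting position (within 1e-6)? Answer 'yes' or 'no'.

Answer: yes

Derivation:
Executing turtle program step by step:
Start: pos=(0,0), heading=0, pen down
REPEAT 8 [
  -- iteration 1/8 --
  FD 6: (0,0) -> (6,0) [heading=0, draw]
  RT 45: heading 0 -> 315
  -- iteration 2/8 --
  FD 6: (6,0) -> (10.243,-4.243) [heading=315, draw]
  RT 45: heading 315 -> 270
  -- iteration 3/8 --
  FD 6: (10.243,-4.243) -> (10.243,-10.243) [heading=270, draw]
  RT 45: heading 270 -> 225
  -- iteration 4/8 --
  FD 6: (10.243,-10.243) -> (6,-14.485) [heading=225, draw]
  RT 45: heading 225 -> 180
  -- iteration 5/8 --
  FD 6: (6,-14.485) -> (0,-14.485) [heading=180, draw]
  RT 45: heading 180 -> 135
  -- iteration 6/8 --
  FD 6: (0,-14.485) -> (-4.243,-10.243) [heading=135, draw]
  RT 45: heading 135 -> 90
  -- iteration 7/8 --
  FD 6: (-4.243,-10.243) -> (-4.243,-4.243) [heading=90, draw]
  RT 45: heading 90 -> 45
  -- iteration 8/8 --
  FD 6: (-4.243,-4.243) -> (0,0) [heading=45, draw]
  RT 45: heading 45 -> 0
]
Final: pos=(0,0), heading=0, 8 segment(s) drawn

Start position: (0, 0)
Final position: (0, 0)
Distance = 0; < 1e-6 -> CLOSED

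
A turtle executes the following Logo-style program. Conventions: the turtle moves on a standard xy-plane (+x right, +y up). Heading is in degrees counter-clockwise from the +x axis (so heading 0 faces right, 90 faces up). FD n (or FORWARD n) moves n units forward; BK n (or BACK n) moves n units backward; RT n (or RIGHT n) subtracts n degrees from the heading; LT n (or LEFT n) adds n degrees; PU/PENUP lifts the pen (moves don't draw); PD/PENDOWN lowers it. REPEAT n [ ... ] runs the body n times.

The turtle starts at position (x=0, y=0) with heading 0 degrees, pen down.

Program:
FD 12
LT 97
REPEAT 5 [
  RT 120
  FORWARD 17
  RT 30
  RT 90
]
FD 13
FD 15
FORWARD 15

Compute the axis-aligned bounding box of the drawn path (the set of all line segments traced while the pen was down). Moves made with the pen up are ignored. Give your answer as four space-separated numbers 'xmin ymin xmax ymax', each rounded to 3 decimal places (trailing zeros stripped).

Executing turtle program step by step:
Start: pos=(0,0), heading=0, pen down
FD 12: (0,0) -> (12,0) [heading=0, draw]
LT 97: heading 0 -> 97
REPEAT 5 [
  -- iteration 1/5 --
  RT 120: heading 97 -> 337
  FD 17: (12,0) -> (27.649,-6.642) [heading=337, draw]
  RT 30: heading 337 -> 307
  RT 90: heading 307 -> 217
  -- iteration 2/5 --
  RT 120: heading 217 -> 97
  FD 17: (27.649,-6.642) -> (25.577,10.231) [heading=97, draw]
  RT 30: heading 97 -> 67
  RT 90: heading 67 -> 337
  -- iteration 3/5 --
  RT 120: heading 337 -> 217
  FD 17: (25.577,10.231) -> (12,0) [heading=217, draw]
  RT 30: heading 217 -> 187
  RT 90: heading 187 -> 97
  -- iteration 4/5 --
  RT 120: heading 97 -> 337
  FD 17: (12,0) -> (27.649,-6.642) [heading=337, draw]
  RT 30: heading 337 -> 307
  RT 90: heading 307 -> 217
  -- iteration 5/5 --
  RT 120: heading 217 -> 97
  FD 17: (27.649,-6.642) -> (25.577,10.231) [heading=97, draw]
  RT 30: heading 97 -> 67
  RT 90: heading 67 -> 337
]
FD 13: (25.577,10.231) -> (37.543,5.151) [heading=337, draw]
FD 15: (37.543,5.151) -> (51.351,-0.71) [heading=337, draw]
FD 15: (51.351,-0.71) -> (65.159,-6.571) [heading=337, draw]
Final: pos=(65.159,-6.571), heading=337, 9 segment(s) drawn

Segment endpoints: x in {0, 12, 12, 25.577, 25.577, 27.649, 27.649, 37.543, 51.351, 65.159}, y in {-6.642, -6.642, -6.571, -0.71, 0, 0, 5.151, 10.231, 10.231}
xmin=0, ymin=-6.642, xmax=65.159, ymax=10.231

Answer: 0 -6.642 65.159 10.231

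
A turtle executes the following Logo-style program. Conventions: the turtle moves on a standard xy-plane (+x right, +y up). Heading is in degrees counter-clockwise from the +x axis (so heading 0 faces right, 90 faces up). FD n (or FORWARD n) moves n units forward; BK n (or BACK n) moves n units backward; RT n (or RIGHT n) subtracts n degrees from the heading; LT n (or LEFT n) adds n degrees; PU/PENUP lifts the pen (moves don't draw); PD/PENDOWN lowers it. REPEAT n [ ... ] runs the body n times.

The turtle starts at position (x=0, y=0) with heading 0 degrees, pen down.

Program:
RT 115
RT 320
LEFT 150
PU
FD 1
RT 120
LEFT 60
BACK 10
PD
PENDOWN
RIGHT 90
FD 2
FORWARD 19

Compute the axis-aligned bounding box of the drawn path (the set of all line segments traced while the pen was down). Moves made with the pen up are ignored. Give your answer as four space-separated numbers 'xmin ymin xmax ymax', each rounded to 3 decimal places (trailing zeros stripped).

Answer: -9.4 -21.907 -3.965 -1.622

Derivation:
Executing turtle program step by step:
Start: pos=(0,0), heading=0, pen down
RT 115: heading 0 -> 245
RT 320: heading 245 -> 285
LT 150: heading 285 -> 75
PU: pen up
FD 1: (0,0) -> (0.259,0.966) [heading=75, move]
RT 120: heading 75 -> 315
LT 60: heading 315 -> 15
BK 10: (0.259,0.966) -> (-9.4,-1.622) [heading=15, move]
PD: pen down
PD: pen down
RT 90: heading 15 -> 285
FD 2: (-9.4,-1.622) -> (-8.883,-3.554) [heading=285, draw]
FD 19: (-8.883,-3.554) -> (-3.965,-21.907) [heading=285, draw]
Final: pos=(-3.965,-21.907), heading=285, 2 segment(s) drawn

Segment endpoints: x in {-9.4, -8.883, -3.965}, y in {-21.907, -3.554, -1.622}
xmin=-9.4, ymin=-21.907, xmax=-3.965, ymax=-1.622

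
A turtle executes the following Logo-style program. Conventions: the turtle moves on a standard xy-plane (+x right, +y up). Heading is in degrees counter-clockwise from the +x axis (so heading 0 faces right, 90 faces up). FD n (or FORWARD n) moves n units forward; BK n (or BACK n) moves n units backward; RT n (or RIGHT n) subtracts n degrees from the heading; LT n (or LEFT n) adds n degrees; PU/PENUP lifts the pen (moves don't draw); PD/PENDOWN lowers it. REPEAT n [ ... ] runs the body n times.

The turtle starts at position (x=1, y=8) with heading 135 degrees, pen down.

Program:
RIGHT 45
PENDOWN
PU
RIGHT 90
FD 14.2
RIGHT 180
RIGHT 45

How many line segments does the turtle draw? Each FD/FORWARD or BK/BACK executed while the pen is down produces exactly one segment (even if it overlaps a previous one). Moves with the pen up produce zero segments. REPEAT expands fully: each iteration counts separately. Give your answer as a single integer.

Executing turtle program step by step:
Start: pos=(1,8), heading=135, pen down
RT 45: heading 135 -> 90
PD: pen down
PU: pen up
RT 90: heading 90 -> 0
FD 14.2: (1,8) -> (15.2,8) [heading=0, move]
RT 180: heading 0 -> 180
RT 45: heading 180 -> 135
Final: pos=(15.2,8), heading=135, 0 segment(s) drawn
Segments drawn: 0

Answer: 0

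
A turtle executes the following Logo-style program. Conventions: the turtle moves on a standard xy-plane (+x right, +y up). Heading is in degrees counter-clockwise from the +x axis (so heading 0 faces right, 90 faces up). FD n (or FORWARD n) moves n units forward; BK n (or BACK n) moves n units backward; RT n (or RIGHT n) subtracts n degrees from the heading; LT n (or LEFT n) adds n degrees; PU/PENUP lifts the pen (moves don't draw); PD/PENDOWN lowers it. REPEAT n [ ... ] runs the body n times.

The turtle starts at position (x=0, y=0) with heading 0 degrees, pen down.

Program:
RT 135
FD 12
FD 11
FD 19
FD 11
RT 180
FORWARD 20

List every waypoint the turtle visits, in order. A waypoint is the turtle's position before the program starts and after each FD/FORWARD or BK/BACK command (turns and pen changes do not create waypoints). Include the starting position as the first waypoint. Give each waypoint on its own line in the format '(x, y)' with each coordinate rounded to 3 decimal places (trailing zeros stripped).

Answer: (0, 0)
(-8.485, -8.485)
(-16.263, -16.263)
(-29.698, -29.698)
(-37.477, -37.477)
(-23.335, -23.335)

Derivation:
Executing turtle program step by step:
Start: pos=(0,0), heading=0, pen down
RT 135: heading 0 -> 225
FD 12: (0,0) -> (-8.485,-8.485) [heading=225, draw]
FD 11: (-8.485,-8.485) -> (-16.263,-16.263) [heading=225, draw]
FD 19: (-16.263,-16.263) -> (-29.698,-29.698) [heading=225, draw]
FD 11: (-29.698,-29.698) -> (-37.477,-37.477) [heading=225, draw]
RT 180: heading 225 -> 45
FD 20: (-37.477,-37.477) -> (-23.335,-23.335) [heading=45, draw]
Final: pos=(-23.335,-23.335), heading=45, 5 segment(s) drawn
Waypoints (6 total):
(0, 0)
(-8.485, -8.485)
(-16.263, -16.263)
(-29.698, -29.698)
(-37.477, -37.477)
(-23.335, -23.335)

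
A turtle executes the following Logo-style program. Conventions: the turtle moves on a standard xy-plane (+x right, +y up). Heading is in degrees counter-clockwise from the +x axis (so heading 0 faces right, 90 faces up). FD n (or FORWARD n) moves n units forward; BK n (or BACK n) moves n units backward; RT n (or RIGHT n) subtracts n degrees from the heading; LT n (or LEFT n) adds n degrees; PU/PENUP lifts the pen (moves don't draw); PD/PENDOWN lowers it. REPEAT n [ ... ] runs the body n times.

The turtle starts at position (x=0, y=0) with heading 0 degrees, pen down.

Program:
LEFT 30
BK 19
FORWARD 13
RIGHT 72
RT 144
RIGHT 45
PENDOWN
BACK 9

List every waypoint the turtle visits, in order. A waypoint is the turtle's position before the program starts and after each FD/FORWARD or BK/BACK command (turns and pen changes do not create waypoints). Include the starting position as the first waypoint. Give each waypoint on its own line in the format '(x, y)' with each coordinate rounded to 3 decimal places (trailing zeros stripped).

Executing turtle program step by step:
Start: pos=(0,0), heading=0, pen down
LT 30: heading 0 -> 30
BK 19: (0,0) -> (-16.454,-9.5) [heading=30, draw]
FD 13: (-16.454,-9.5) -> (-5.196,-3) [heading=30, draw]
RT 72: heading 30 -> 318
RT 144: heading 318 -> 174
RT 45: heading 174 -> 129
PD: pen down
BK 9: (-5.196,-3) -> (0.468,-9.994) [heading=129, draw]
Final: pos=(0.468,-9.994), heading=129, 3 segment(s) drawn
Waypoints (4 total):
(0, 0)
(-16.454, -9.5)
(-5.196, -3)
(0.468, -9.994)

Answer: (0, 0)
(-16.454, -9.5)
(-5.196, -3)
(0.468, -9.994)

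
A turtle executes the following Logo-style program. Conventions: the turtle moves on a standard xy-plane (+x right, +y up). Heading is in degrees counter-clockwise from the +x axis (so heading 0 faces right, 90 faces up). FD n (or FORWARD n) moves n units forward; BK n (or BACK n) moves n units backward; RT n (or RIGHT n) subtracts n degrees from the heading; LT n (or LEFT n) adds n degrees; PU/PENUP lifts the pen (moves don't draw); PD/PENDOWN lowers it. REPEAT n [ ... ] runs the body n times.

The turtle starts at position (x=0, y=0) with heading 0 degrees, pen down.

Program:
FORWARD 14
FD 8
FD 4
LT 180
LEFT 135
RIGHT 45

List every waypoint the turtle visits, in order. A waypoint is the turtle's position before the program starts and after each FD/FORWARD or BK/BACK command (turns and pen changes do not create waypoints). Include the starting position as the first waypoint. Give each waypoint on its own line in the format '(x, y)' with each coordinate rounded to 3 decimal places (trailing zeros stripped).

Answer: (0, 0)
(14, 0)
(22, 0)
(26, 0)

Derivation:
Executing turtle program step by step:
Start: pos=(0,0), heading=0, pen down
FD 14: (0,0) -> (14,0) [heading=0, draw]
FD 8: (14,0) -> (22,0) [heading=0, draw]
FD 4: (22,0) -> (26,0) [heading=0, draw]
LT 180: heading 0 -> 180
LT 135: heading 180 -> 315
RT 45: heading 315 -> 270
Final: pos=(26,0), heading=270, 3 segment(s) drawn
Waypoints (4 total):
(0, 0)
(14, 0)
(22, 0)
(26, 0)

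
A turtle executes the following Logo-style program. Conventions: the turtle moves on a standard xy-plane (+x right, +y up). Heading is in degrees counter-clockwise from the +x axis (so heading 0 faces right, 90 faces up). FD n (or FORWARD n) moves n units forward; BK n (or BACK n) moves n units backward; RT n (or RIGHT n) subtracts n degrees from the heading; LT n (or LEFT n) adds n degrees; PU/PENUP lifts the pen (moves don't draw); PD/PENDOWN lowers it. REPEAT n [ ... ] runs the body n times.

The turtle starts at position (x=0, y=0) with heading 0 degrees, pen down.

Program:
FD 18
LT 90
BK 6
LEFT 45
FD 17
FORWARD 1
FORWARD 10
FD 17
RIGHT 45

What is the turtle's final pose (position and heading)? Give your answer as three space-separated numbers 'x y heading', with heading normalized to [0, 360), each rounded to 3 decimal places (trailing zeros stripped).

Answer: -13.82 25.82 90

Derivation:
Executing turtle program step by step:
Start: pos=(0,0), heading=0, pen down
FD 18: (0,0) -> (18,0) [heading=0, draw]
LT 90: heading 0 -> 90
BK 6: (18,0) -> (18,-6) [heading=90, draw]
LT 45: heading 90 -> 135
FD 17: (18,-6) -> (5.979,6.021) [heading=135, draw]
FD 1: (5.979,6.021) -> (5.272,6.728) [heading=135, draw]
FD 10: (5.272,6.728) -> (-1.799,13.799) [heading=135, draw]
FD 17: (-1.799,13.799) -> (-13.82,25.82) [heading=135, draw]
RT 45: heading 135 -> 90
Final: pos=(-13.82,25.82), heading=90, 6 segment(s) drawn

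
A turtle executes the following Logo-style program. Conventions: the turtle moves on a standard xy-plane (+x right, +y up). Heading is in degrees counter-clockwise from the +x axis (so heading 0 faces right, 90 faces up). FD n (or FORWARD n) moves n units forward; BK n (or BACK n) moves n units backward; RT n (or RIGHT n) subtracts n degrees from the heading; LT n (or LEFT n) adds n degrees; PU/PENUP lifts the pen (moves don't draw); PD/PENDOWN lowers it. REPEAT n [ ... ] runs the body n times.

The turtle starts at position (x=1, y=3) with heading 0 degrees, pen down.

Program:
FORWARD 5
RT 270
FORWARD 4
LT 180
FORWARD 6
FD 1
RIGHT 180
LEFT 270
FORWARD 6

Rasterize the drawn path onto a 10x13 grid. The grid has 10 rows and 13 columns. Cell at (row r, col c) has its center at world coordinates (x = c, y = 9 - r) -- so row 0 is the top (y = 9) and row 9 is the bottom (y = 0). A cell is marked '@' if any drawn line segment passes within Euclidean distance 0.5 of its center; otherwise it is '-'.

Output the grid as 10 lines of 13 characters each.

Segment 0: (1,3) -> (6,3)
Segment 1: (6,3) -> (6,7)
Segment 2: (6,7) -> (6,1)
Segment 3: (6,1) -> (6,0)
Segment 4: (6,0) -> (12,0)

Answer: -------------
-------------
------@------
------@------
------@------
------@------
-@@@@@@------
------@------
------@------
------@@@@@@@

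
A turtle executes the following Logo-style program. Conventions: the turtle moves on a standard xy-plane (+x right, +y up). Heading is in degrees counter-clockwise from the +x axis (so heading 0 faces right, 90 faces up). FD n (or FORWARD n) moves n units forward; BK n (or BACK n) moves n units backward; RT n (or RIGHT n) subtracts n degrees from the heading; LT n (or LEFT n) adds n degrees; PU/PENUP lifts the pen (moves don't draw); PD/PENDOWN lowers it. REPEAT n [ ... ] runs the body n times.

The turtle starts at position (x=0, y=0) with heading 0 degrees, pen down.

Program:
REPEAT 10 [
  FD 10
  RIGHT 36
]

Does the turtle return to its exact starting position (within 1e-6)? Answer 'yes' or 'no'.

Answer: yes

Derivation:
Executing turtle program step by step:
Start: pos=(0,0), heading=0, pen down
REPEAT 10 [
  -- iteration 1/10 --
  FD 10: (0,0) -> (10,0) [heading=0, draw]
  RT 36: heading 0 -> 324
  -- iteration 2/10 --
  FD 10: (10,0) -> (18.09,-5.878) [heading=324, draw]
  RT 36: heading 324 -> 288
  -- iteration 3/10 --
  FD 10: (18.09,-5.878) -> (21.18,-15.388) [heading=288, draw]
  RT 36: heading 288 -> 252
  -- iteration 4/10 --
  FD 10: (21.18,-15.388) -> (18.09,-24.899) [heading=252, draw]
  RT 36: heading 252 -> 216
  -- iteration 5/10 --
  FD 10: (18.09,-24.899) -> (10,-30.777) [heading=216, draw]
  RT 36: heading 216 -> 180
  -- iteration 6/10 --
  FD 10: (10,-30.777) -> (0,-30.777) [heading=180, draw]
  RT 36: heading 180 -> 144
  -- iteration 7/10 --
  FD 10: (0,-30.777) -> (-8.09,-24.899) [heading=144, draw]
  RT 36: heading 144 -> 108
  -- iteration 8/10 --
  FD 10: (-8.09,-24.899) -> (-11.18,-15.388) [heading=108, draw]
  RT 36: heading 108 -> 72
  -- iteration 9/10 --
  FD 10: (-11.18,-15.388) -> (-8.09,-5.878) [heading=72, draw]
  RT 36: heading 72 -> 36
  -- iteration 10/10 --
  FD 10: (-8.09,-5.878) -> (0,0) [heading=36, draw]
  RT 36: heading 36 -> 0
]
Final: pos=(0,0), heading=0, 10 segment(s) drawn

Start position: (0, 0)
Final position: (0, 0)
Distance = 0; < 1e-6 -> CLOSED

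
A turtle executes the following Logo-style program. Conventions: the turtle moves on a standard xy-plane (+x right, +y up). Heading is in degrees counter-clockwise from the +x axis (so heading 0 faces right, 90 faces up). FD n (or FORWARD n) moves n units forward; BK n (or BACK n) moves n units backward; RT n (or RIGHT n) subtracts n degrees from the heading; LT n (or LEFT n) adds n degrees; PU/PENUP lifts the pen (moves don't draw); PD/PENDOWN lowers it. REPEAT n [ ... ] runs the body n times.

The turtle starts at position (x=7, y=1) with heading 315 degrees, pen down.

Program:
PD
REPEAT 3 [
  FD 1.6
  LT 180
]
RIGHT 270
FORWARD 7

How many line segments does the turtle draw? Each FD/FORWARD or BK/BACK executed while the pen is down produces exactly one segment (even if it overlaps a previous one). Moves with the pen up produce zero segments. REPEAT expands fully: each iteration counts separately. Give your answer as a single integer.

Answer: 4

Derivation:
Executing turtle program step by step:
Start: pos=(7,1), heading=315, pen down
PD: pen down
REPEAT 3 [
  -- iteration 1/3 --
  FD 1.6: (7,1) -> (8.131,-0.131) [heading=315, draw]
  LT 180: heading 315 -> 135
  -- iteration 2/3 --
  FD 1.6: (8.131,-0.131) -> (7,1) [heading=135, draw]
  LT 180: heading 135 -> 315
  -- iteration 3/3 --
  FD 1.6: (7,1) -> (8.131,-0.131) [heading=315, draw]
  LT 180: heading 315 -> 135
]
RT 270: heading 135 -> 225
FD 7: (8.131,-0.131) -> (3.182,-5.081) [heading=225, draw]
Final: pos=(3.182,-5.081), heading=225, 4 segment(s) drawn
Segments drawn: 4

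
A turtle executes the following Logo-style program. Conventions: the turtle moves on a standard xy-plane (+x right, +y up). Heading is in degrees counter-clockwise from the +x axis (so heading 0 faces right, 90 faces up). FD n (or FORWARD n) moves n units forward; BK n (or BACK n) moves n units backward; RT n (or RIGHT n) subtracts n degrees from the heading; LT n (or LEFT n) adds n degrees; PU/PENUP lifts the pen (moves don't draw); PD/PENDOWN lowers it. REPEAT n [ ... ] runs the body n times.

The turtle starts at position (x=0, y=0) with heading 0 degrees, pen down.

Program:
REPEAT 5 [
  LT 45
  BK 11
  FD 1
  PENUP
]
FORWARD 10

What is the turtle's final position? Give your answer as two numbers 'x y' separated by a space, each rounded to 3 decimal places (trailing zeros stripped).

Answer: 10 -24.142

Derivation:
Executing turtle program step by step:
Start: pos=(0,0), heading=0, pen down
REPEAT 5 [
  -- iteration 1/5 --
  LT 45: heading 0 -> 45
  BK 11: (0,0) -> (-7.778,-7.778) [heading=45, draw]
  FD 1: (-7.778,-7.778) -> (-7.071,-7.071) [heading=45, draw]
  PU: pen up
  -- iteration 2/5 --
  LT 45: heading 45 -> 90
  BK 11: (-7.071,-7.071) -> (-7.071,-18.071) [heading=90, move]
  FD 1: (-7.071,-18.071) -> (-7.071,-17.071) [heading=90, move]
  PU: pen up
  -- iteration 3/5 --
  LT 45: heading 90 -> 135
  BK 11: (-7.071,-17.071) -> (0.707,-24.849) [heading=135, move]
  FD 1: (0.707,-24.849) -> (0,-24.142) [heading=135, move]
  PU: pen up
  -- iteration 4/5 --
  LT 45: heading 135 -> 180
  BK 11: (0,-24.142) -> (11,-24.142) [heading=180, move]
  FD 1: (11,-24.142) -> (10,-24.142) [heading=180, move]
  PU: pen up
  -- iteration 5/5 --
  LT 45: heading 180 -> 225
  BK 11: (10,-24.142) -> (17.778,-16.364) [heading=225, move]
  FD 1: (17.778,-16.364) -> (17.071,-17.071) [heading=225, move]
  PU: pen up
]
FD 10: (17.071,-17.071) -> (10,-24.142) [heading=225, move]
Final: pos=(10,-24.142), heading=225, 2 segment(s) drawn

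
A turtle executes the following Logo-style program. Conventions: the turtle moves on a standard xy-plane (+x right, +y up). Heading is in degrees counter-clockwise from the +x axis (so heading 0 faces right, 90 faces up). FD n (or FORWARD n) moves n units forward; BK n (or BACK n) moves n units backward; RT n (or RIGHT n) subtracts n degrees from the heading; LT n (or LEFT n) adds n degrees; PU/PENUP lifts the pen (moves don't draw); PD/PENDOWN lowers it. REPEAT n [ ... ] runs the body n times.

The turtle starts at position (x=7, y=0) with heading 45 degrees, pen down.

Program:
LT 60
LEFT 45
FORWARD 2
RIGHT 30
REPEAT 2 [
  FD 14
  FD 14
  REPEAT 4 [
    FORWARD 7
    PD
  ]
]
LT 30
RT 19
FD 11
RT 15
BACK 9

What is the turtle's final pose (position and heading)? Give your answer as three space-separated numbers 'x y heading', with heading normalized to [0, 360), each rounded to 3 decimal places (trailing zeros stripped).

Answer: -54.003 98.208 116

Derivation:
Executing turtle program step by step:
Start: pos=(7,0), heading=45, pen down
LT 60: heading 45 -> 105
LT 45: heading 105 -> 150
FD 2: (7,0) -> (5.268,1) [heading=150, draw]
RT 30: heading 150 -> 120
REPEAT 2 [
  -- iteration 1/2 --
  FD 14: (5.268,1) -> (-1.732,13.124) [heading=120, draw]
  FD 14: (-1.732,13.124) -> (-8.732,25.249) [heading=120, draw]
  REPEAT 4 [
    -- iteration 1/4 --
    FD 7: (-8.732,25.249) -> (-12.232,31.311) [heading=120, draw]
    PD: pen down
    -- iteration 2/4 --
    FD 7: (-12.232,31.311) -> (-15.732,37.373) [heading=120, draw]
    PD: pen down
    -- iteration 3/4 --
    FD 7: (-15.732,37.373) -> (-19.232,43.435) [heading=120, draw]
    PD: pen down
    -- iteration 4/4 --
    FD 7: (-19.232,43.435) -> (-22.732,49.497) [heading=120, draw]
    PD: pen down
  ]
  -- iteration 2/2 --
  FD 14: (-22.732,49.497) -> (-29.732,61.622) [heading=120, draw]
  FD 14: (-29.732,61.622) -> (-36.732,73.746) [heading=120, draw]
  REPEAT 4 [
    -- iteration 1/4 --
    FD 7: (-36.732,73.746) -> (-40.232,79.808) [heading=120, draw]
    PD: pen down
    -- iteration 2/4 --
    FD 7: (-40.232,79.808) -> (-43.732,85.87) [heading=120, draw]
    PD: pen down
    -- iteration 3/4 --
    FD 7: (-43.732,85.87) -> (-47.232,91.933) [heading=120, draw]
    PD: pen down
    -- iteration 4/4 --
    FD 7: (-47.232,91.933) -> (-50.732,97.995) [heading=120, draw]
    PD: pen down
  ]
]
LT 30: heading 120 -> 150
RT 19: heading 150 -> 131
FD 11: (-50.732,97.995) -> (-57.949,106.297) [heading=131, draw]
RT 15: heading 131 -> 116
BK 9: (-57.949,106.297) -> (-54.003,98.208) [heading=116, draw]
Final: pos=(-54.003,98.208), heading=116, 15 segment(s) drawn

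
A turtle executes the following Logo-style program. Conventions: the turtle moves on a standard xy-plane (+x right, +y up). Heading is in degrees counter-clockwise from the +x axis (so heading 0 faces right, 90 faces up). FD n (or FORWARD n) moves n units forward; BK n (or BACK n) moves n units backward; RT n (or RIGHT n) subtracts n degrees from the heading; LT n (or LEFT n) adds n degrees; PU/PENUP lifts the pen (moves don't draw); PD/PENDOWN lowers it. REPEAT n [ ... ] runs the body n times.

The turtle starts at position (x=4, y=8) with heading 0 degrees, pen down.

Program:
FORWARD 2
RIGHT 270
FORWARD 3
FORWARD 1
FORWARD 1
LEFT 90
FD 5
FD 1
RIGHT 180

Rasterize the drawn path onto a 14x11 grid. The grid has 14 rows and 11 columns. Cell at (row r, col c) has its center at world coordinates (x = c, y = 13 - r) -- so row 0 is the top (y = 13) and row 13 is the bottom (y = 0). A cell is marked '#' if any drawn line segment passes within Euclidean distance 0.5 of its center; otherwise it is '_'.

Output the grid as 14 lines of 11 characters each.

Segment 0: (4,8) -> (6,8)
Segment 1: (6,8) -> (6,11)
Segment 2: (6,11) -> (6,12)
Segment 3: (6,12) -> (6,13)
Segment 4: (6,13) -> (1,13)
Segment 5: (1,13) -> (-0,13)

Answer: #######____
______#____
______#____
______#____
______#____
____###____
___________
___________
___________
___________
___________
___________
___________
___________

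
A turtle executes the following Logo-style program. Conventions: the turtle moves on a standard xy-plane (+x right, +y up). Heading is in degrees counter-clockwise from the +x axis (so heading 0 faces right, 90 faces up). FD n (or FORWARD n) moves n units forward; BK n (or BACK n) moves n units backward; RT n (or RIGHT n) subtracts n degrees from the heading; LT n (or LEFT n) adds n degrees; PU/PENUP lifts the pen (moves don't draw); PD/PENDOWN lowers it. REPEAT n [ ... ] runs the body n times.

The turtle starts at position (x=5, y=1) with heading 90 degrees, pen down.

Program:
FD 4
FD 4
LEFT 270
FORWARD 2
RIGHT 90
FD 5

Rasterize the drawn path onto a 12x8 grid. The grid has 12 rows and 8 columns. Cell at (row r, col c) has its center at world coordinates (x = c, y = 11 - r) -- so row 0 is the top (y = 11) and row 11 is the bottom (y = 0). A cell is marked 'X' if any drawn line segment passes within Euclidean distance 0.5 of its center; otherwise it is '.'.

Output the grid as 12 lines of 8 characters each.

Answer: ........
........
.....XXX
.....X.X
.....X.X
.....X.X
.....X.X
.....X.X
.....X..
.....X..
.....X..
........

Derivation:
Segment 0: (5,1) -> (5,5)
Segment 1: (5,5) -> (5,9)
Segment 2: (5,9) -> (7,9)
Segment 3: (7,9) -> (7,4)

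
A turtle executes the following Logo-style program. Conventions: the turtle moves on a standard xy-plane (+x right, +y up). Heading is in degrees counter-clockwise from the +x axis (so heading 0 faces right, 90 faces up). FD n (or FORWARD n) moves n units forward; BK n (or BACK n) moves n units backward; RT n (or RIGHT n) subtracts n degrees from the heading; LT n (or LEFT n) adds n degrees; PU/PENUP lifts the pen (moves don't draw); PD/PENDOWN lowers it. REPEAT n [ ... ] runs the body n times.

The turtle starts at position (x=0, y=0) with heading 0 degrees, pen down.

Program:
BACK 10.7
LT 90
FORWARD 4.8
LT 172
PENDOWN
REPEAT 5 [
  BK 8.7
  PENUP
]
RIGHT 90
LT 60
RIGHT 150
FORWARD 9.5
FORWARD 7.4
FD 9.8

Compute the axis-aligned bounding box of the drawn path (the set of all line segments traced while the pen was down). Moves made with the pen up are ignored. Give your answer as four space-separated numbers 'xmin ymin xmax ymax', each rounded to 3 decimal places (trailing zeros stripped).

Answer: -10.7 0 0 13.415

Derivation:
Executing turtle program step by step:
Start: pos=(0,0), heading=0, pen down
BK 10.7: (0,0) -> (-10.7,0) [heading=0, draw]
LT 90: heading 0 -> 90
FD 4.8: (-10.7,0) -> (-10.7,4.8) [heading=90, draw]
LT 172: heading 90 -> 262
PD: pen down
REPEAT 5 [
  -- iteration 1/5 --
  BK 8.7: (-10.7,4.8) -> (-9.489,13.415) [heading=262, draw]
  PU: pen up
  -- iteration 2/5 --
  BK 8.7: (-9.489,13.415) -> (-8.278,22.031) [heading=262, move]
  PU: pen up
  -- iteration 3/5 --
  BK 8.7: (-8.278,22.031) -> (-7.068,30.646) [heading=262, move]
  PU: pen up
  -- iteration 4/5 --
  BK 8.7: (-7.068,30.646) -> (-5.857,39.261) [heading=262, move]
  PU: pen up
  -- iteration 5/5 --
  BK 8.7: (-5.857,39.261) -> (-4.646,47.877) [heading=262, move]
  PU: pen up
]
RT 90: heading 262 -> 172
LT 60: heading 172 -> 232
RT 150: heading 232 -> 82
FD 9.5: (-4.646,47.877) -> (-3.324,57.284) [heading=82, move]
FD 7.4: (-3.324,57.284) -> (-2.294,64.612) [heading=82, move]
FD 9.8: (-2.294,64.612) -> (-0.93,74.317) [heading=82, move]
Final: pos=(-0.93,74.317), heading=82, 3 segment(s) drawn

Segment endpoints: x in {-10.7, -9.489, 0}, y in {0, 4.8, 13.415}
xmin=-10.7, ymin=0, xmax=0, ymax=13.415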